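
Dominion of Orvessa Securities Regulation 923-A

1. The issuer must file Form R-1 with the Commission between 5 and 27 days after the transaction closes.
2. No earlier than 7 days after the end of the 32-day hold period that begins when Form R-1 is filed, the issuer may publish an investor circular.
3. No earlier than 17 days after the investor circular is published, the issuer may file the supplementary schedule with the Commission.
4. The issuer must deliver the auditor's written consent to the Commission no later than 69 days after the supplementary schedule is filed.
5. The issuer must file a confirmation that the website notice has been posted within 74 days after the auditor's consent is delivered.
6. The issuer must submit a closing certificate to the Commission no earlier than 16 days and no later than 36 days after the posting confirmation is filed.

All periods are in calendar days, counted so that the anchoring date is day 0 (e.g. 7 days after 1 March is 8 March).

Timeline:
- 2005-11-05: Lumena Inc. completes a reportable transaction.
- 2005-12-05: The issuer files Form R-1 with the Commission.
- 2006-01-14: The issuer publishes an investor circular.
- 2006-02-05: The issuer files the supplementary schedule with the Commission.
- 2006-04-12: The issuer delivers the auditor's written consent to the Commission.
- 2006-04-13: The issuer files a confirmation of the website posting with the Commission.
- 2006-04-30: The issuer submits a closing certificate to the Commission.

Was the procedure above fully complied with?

Step 1: the window is 5–27 days after 2005-11-05 (when the transaction closes), so 2005-11-10 through 2005-12-02; 2005-12-05 is 3 days past the end of the window.

No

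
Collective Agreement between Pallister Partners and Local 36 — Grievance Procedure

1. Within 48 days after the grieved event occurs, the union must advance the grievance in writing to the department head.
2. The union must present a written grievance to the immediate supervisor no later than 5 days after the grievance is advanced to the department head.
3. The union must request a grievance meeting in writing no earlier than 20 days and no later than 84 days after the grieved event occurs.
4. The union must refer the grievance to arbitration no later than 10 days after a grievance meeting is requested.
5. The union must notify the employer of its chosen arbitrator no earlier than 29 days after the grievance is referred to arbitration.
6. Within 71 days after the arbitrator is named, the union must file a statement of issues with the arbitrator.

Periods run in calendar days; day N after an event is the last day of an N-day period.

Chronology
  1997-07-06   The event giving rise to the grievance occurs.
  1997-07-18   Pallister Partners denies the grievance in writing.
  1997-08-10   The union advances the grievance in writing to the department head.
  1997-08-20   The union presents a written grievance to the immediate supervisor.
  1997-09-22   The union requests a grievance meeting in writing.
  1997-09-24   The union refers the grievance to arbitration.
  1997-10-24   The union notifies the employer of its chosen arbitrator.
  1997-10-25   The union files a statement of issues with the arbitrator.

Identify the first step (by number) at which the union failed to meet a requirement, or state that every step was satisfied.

Step 2

(1) due by 1997-07-06 + 48 days = 1997-08-23; done 1997-08-10 — timely.
(2) due by 1997-08-10 + 5 days = 1997-08-15; not done until 1997-08-20, 5 days after the deadline.
The analysis stops there.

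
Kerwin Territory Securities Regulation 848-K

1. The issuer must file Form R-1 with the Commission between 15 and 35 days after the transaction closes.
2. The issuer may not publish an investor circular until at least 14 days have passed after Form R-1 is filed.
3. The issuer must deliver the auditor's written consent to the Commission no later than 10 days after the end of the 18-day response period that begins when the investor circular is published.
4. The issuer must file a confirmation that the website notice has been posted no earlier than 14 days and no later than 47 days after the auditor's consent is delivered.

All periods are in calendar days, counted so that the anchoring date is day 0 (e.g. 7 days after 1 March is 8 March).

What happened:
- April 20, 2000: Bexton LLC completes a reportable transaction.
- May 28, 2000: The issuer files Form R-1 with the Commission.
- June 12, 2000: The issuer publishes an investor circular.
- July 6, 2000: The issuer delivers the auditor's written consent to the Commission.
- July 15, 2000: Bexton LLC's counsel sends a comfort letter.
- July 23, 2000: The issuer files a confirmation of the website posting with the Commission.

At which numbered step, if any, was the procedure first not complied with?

Step 1

Step 1: the window is 15–35 days after April 20, 2000 (when the transaction closes), so May 5, 2000 through May 25, 2000; done May 28, 2000 — 3 days after the window closed.
The analysis stops there.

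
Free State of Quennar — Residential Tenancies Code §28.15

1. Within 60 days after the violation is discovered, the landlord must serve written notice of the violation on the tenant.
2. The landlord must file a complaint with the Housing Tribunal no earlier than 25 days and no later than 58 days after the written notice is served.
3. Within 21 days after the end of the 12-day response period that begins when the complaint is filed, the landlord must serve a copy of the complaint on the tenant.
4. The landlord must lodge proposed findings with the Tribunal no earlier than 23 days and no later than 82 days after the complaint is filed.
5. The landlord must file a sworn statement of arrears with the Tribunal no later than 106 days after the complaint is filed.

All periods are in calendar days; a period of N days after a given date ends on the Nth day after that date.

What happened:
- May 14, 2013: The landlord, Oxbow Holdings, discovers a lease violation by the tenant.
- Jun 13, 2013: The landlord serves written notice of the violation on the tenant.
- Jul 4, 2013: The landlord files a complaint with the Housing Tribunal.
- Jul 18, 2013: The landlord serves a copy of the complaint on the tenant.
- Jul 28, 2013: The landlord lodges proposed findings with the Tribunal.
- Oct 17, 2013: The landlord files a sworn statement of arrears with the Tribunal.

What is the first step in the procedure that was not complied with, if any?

Step 2

Step 1 — counting 60 days from May 14, 2013 (when the violation is discovered) gives a deadline of Jul 13, 2013; Jun 13, 2013 is within that limit.
Step 2 — 25 and 58 days from Jun 13, 2013 (when the written notice is served) are Jul 8, 2013 and Aug 10, 2013 respectively; done Jul 4, 2013 — 4 days before the window opened.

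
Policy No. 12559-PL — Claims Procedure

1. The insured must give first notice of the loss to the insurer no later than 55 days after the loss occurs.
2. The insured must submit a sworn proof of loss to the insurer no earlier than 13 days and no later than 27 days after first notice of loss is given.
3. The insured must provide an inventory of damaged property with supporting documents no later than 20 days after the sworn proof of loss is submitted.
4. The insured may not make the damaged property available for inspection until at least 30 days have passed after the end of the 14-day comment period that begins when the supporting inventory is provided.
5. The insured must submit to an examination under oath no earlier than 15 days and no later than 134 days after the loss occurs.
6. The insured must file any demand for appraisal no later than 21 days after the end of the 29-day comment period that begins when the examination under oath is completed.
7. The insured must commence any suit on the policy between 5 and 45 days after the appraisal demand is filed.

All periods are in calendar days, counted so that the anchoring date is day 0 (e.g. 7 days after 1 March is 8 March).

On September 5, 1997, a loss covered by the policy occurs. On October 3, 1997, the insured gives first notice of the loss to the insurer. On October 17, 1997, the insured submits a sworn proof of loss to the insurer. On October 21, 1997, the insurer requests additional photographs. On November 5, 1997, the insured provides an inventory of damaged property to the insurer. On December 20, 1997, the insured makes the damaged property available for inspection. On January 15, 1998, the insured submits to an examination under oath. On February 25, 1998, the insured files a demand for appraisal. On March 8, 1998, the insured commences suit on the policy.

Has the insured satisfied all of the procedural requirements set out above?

Yes

Step 1: 55 days after September 5, 1997 (when the loss occurs) is October 30, 1997; completed October 3, 1997, before the deadline.
Step 2: the window is 13–27 days after October 3, 1997 (when first notice of loss is given), so October 16, 1997 through October 30, 1997; done October 17, 1997 — within the window.
Step 3: 20 days after October 17, 1997 (when the sworn proof of loss is submitted) is November 6, 1997; completed November 5, 1997, before the deadline.
Step 4: the earliest permitted date is 30 days after November 19, 1997 (end of the 14-day comment period, which began when the supporting inventory is provided on November 5, 1997), i.e. December 19, 1997; done December 20, 1997, after the minimum wait.
Step 5: the window is 15–134 days after September 5, 1997 (when the loss occurs), so September 20, 1997 through January 17, 1998; done January 15, 1998 — within the window.
Step 6: 21 days after February 13, 1998 (end of the 29-day comment period, which began when the examination under oath is completed on January 15, 1998) is March 6, 1998; completed February 25, 1998, before the deadline.
Step 7: the window is 5–45 days after February 25, 1998 (when the appraisal demand is filed), so March 2, 1998 through April 11, 1998; done March 8, 1998 — within the window.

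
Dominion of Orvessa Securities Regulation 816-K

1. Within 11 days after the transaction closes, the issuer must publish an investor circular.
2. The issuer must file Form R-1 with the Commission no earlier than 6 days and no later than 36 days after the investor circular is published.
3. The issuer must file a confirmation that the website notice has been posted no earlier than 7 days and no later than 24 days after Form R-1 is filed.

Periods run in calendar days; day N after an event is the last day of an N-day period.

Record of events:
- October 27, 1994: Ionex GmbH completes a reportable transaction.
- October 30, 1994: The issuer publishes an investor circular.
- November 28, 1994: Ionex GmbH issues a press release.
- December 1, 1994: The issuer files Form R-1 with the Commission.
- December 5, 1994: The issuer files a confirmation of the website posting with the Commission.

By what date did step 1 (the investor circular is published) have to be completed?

November 7, 1994

Step 1 runs from October 27, 1994, when the transaction closes. 11 days after October 27, 1994 is November 7, 1994.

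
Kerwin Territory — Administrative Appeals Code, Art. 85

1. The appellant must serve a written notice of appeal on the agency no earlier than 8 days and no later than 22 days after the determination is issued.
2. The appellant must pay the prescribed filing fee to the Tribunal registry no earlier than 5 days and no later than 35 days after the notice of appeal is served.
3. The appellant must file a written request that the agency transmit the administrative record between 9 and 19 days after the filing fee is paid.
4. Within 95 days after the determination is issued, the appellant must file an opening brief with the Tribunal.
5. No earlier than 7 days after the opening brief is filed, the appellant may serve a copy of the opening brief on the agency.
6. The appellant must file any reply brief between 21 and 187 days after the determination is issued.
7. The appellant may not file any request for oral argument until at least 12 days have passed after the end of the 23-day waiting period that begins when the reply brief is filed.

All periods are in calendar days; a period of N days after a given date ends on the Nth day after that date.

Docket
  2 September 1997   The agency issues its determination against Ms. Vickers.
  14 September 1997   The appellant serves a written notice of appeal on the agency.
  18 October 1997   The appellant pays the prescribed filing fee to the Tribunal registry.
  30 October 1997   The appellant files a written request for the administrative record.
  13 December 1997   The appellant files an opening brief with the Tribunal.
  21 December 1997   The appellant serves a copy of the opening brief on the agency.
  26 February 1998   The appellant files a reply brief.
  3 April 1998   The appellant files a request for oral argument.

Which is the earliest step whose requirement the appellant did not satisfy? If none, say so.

(1) the permitted window runs from 2 September 1997 + 8 = 10 September 1997 to 2 September 1997 + 22 = 24 September 1997; 14 September 1997 falls inside that range.
(2) the permitted window runs from 14 September 1997 + 5 = 19 September 1997 to 14 September 1997 + 35 = 19 October 1997; done 18 October 1997 — within the window.
(3) the permitted window runs from 18 October 1997 + 9 = 27 October 1997 to 18 October 1997 + 19 = 6 November 1997; 30 October 1997 falls inside that range.
(4) due by 2 September 1997 + 95 days = 6 December 1997; 13 December 1997 misses that deadline by 7 days.
The analysis stops there.

Step 4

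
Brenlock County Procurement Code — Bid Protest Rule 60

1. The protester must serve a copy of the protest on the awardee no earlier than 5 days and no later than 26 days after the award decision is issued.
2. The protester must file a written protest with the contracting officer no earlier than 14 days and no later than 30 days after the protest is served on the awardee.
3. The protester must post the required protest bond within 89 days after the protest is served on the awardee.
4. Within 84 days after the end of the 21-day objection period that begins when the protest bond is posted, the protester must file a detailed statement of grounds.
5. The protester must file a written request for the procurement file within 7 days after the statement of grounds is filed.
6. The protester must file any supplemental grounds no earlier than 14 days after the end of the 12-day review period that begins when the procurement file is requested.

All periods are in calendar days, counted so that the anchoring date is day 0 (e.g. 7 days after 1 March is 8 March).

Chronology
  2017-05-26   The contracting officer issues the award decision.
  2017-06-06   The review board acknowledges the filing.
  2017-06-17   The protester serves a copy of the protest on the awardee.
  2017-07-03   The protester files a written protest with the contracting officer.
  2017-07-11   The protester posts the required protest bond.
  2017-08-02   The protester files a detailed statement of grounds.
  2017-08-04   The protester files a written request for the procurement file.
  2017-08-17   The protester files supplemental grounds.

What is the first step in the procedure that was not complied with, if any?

Step 6

(1) the permitted window runs from 2017-05-26 + 5 = 2017-05-31 to 2017-05-26 + 26 = 2017-06-21; done 2017-06-17 — within the window.
(2) the permitted window runs from 2017-06-17 + 14 = 2017-07-01 to 2017-06-17 + 30 = 2017-07-17; 2017-07-03 falls inside that range.
(3) due by 2017-06-17 + 89 days = 2017-09-14; done 2017-07-11 — timely.
(4) due by 2017-08-01 + 84 days = 2017-10-24; 2017-08-02 is within that limit.
(5) due by 2017-08-02 + 7 days = 2017-08-09; completed 2017-08-04, before the deadline.
(6) permitted from 2017-08-16 + 14 days = 2017-08-30 onward; acted on 2017-08-17, 13 days prematurely.
The analysis stops there.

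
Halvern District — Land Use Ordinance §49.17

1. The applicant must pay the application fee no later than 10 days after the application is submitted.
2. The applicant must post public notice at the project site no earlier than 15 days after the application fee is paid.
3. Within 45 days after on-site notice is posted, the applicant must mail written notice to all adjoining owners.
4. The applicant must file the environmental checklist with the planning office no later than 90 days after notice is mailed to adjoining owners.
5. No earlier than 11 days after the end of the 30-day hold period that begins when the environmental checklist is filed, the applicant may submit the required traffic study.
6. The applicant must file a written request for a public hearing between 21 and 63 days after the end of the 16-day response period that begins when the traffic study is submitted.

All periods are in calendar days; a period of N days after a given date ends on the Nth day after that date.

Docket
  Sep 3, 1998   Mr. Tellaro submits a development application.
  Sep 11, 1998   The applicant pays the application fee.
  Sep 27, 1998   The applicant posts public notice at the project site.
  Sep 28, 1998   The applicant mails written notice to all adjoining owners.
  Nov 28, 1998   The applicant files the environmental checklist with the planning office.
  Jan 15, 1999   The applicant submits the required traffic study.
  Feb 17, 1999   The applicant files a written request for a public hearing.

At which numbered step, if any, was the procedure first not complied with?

Step 6

(1) due by Sep 3, 1998 + 10 days = Sep 13, 1998; done Sep 11, 1998 — timely.
(2) permitted from Sep 11, 1998 + 15 days = Sep 26, 1998 onward; done Sep 27, 1998 — permitted.
(3) due by Sep 27, 1998 + 45 days = Nov 11, 1998; completed Sep 28, 1998, before the deadline.
(4) due by Sep 28, 1998 + 90 days = Dec 27, 1998; done Nov 28, 1998 — timely.
(5) permitted from Dec 28, 1998 + 11 days = Jan 8, 1999 onward; Jan 15, 1999 is on or after that date.
(6) the permitted window runs from Jan 31, 1999 + 21 = Feb 21, 1999 to Jan 31, 1999 + 63 = Apr 4, 1999; Feb 17, 1999 is 4 days too early.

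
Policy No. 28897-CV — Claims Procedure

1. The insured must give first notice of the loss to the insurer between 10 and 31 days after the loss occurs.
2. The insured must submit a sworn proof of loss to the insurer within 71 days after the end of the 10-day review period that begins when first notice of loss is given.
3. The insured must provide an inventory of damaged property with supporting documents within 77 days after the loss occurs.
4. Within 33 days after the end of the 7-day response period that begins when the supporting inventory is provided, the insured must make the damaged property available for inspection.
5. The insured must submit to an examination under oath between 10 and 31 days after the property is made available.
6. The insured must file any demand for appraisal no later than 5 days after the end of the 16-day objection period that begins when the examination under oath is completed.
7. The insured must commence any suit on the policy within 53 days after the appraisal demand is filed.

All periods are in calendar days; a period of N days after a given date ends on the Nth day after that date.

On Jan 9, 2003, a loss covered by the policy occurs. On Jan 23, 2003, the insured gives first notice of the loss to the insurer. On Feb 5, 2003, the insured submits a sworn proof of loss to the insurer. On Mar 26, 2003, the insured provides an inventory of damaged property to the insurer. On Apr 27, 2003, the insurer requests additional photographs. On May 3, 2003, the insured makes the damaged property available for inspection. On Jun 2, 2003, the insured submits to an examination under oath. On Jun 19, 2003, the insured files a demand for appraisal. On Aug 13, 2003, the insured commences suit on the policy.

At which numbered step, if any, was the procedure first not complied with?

Step 7

Step 1: the window is 10–31 days after Jan 9, 2003 (when the loss occurs), so Jan 19, 2003 through Feb 9, 2003; Jan 23, 2003 falls inside that range.
Step 2: 71 days after Feb 2, 2003 (end of the 10-day review period, which began when first notice of loss is given on Jan 23, 2003) is Apr 14, 2003; Feb 5, 2003 is within that limit.
Step 3: 77 days after Jan 9, 2003 (when the loss occurs) is Mar 27, 2003; done Mar 26, 2003 — timely.
Step 4: 33 days after Apr 2, 2003 (end of the 7-day response period, which began when the supporting inventory is provided on Mar 26, 2003) is May 5, 2003; done May 3, 2003 — timely.
Step 5: the window is 10–31 days after May 3, 2003 (when the property is made available), so May 13, 2003 through Jun 3, 2003; done Jun 2, 2003, which is between those dates.
Step 6: 5 days after Jun 18, 2003 (end of the 16-day objection period, which began when the examination under oath is completed on Jun 2, 2003) is Jun 23, 2003; done Jun 19, 2003 — timely.
Step 7: 53 days after Jun 19, 2003 (when the appraisal demand is filed) is Aug 11, 2003; not done until Aug 13, 2003, 2 days after the deadline.
The procedure was therefore not followed at step 7.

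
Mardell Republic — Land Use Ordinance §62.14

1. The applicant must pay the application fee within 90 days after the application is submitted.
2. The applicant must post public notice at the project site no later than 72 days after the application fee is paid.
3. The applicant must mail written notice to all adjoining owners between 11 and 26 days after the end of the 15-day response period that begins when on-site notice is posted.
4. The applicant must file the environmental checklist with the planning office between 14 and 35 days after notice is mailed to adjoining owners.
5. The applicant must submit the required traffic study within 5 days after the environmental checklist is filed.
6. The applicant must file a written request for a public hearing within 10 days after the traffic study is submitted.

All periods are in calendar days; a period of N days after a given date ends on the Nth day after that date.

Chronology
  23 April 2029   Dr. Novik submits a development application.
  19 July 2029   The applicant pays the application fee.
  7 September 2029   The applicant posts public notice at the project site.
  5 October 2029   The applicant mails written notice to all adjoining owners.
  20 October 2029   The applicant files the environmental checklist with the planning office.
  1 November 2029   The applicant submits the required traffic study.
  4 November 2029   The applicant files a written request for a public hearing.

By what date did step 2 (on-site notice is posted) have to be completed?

29 September 2029

Step 2 runs from 19 July 2029, when the application fee is paid. 72 days after 19 July 2029 is 29 September 2029.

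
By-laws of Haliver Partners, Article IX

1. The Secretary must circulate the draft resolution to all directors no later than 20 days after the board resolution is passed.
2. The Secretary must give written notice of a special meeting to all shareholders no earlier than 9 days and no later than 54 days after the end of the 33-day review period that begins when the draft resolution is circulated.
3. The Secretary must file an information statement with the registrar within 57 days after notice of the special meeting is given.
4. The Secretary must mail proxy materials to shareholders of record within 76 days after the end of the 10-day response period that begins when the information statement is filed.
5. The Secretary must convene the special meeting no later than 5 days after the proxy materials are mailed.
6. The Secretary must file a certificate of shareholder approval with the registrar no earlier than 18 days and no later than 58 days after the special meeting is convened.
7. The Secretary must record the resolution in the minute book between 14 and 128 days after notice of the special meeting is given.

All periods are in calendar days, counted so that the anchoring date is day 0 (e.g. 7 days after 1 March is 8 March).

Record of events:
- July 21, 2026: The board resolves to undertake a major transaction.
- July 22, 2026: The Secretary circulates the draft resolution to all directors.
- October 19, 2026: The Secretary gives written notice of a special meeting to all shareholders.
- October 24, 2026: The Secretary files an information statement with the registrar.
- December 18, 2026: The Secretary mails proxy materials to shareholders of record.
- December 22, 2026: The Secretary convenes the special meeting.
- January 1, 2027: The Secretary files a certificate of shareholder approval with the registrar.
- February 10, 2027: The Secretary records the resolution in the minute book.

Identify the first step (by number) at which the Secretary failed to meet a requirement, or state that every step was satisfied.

Step 1 — counting 20 days from July 21, 2026 (when the board resolution is passed) gives a deadline of August 10, 2026; July 22, 2026 is within that limit.
Step 2 — 9 and 54 days from August 24, 2026 (end of the 33-day review period, which began when the draft resolution is circulated on July 22, 2026) are September 2, 2026 and October 17, 2026 respectively; October 19, 2026 is 2 days past the end of the window.
The procedure was therefore not followed at step 2.

Step 2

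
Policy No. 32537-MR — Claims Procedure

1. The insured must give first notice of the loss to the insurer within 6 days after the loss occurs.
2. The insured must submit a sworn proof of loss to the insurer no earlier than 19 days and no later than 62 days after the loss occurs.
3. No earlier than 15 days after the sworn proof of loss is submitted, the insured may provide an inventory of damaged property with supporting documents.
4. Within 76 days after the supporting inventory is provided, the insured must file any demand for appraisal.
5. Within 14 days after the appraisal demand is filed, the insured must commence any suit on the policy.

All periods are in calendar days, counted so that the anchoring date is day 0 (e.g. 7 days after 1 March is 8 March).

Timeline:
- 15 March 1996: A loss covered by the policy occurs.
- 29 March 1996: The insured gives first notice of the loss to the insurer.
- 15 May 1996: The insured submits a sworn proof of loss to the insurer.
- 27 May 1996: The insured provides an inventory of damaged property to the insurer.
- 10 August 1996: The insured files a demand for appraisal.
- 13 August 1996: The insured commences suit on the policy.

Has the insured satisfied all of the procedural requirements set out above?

(1) due by 15 March 1996 + 6 days = 21 March 1996; done 29 March 1996 — 8 days late.
The procedure was therefore not followed at step 1.

No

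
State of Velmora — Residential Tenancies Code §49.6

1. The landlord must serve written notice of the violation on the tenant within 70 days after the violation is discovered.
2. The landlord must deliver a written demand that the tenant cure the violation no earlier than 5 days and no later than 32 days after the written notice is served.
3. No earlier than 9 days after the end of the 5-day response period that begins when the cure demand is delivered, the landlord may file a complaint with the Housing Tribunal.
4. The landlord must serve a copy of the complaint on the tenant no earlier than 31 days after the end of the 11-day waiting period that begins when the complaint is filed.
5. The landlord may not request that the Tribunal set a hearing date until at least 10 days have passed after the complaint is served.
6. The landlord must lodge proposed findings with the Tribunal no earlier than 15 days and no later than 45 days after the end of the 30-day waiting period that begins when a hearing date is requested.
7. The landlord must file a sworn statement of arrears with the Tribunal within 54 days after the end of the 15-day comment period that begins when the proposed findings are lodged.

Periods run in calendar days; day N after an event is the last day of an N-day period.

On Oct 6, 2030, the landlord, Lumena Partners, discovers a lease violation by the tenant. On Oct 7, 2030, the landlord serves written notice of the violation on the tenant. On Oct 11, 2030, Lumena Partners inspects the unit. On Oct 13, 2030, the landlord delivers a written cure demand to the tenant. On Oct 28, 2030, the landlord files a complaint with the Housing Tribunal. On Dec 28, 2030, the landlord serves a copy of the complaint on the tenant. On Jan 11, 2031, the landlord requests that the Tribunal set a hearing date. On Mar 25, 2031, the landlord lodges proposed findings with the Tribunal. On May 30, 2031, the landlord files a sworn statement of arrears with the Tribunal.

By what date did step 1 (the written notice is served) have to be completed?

Dec 15, 2030

Step 1 runs from Oct 6, 2030, when the violation is discovered. 70 days after Oct 6, 2030 is Dec 15, 2030.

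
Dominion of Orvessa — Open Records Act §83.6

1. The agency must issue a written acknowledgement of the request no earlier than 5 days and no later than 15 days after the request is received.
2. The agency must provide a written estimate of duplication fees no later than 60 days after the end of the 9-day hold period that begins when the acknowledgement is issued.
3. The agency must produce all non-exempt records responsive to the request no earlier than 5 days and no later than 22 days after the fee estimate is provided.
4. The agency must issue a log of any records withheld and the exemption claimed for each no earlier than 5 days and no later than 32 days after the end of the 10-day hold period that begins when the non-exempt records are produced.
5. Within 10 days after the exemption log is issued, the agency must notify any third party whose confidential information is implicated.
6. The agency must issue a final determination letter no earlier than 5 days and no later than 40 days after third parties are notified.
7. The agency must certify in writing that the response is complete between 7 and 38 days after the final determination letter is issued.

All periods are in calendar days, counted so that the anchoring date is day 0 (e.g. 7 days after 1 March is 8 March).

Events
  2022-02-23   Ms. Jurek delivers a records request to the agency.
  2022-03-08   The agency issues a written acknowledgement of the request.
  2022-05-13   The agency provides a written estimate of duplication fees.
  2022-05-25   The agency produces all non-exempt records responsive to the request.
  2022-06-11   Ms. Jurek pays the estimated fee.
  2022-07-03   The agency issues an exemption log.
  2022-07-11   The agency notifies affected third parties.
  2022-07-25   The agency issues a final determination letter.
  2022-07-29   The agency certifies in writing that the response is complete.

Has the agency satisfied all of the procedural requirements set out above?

(1) the permitted window runs from 2022-02-23 + 5 = 2022-02-28 to 2022-02-23 + 15 = 2022-03-10; done 2022-03-08 — within the window.
(2) due by 2022-03-17 + 60 days = 2022-05-16; completed 2022-05-13, before the deadline.
(3) the permitted window runs from 2022-05-13 + 5 = 2022-05-18 to 2022-05-13 + 22 = 2022-06-04; done 2022-05-25, which is between those dates.
(4) the permitted window runs from 2022-06-04 + 5 = 2022-06-09 to 2022-06-04 + 32 = 2022-07-06; done 2022-07-03, which is between those dates.
(5) due by 2022-07-03 + 10 days = 2022-07-13; 2022-07-11 is within that limit.
(6) the permitted window runs from 2022-07-11 + 5 = 2022-07-16 to 2022-07-11 + 40 = 2022-08-20; done 2022-07-25, which is between those dates.
(7) the permitted window runs from 2022-07-25 + 7 = 2022-08-01 to 2022-07-25 + 38 = 2022-09-01; done 2022-07-29 — 3 days before the window opened.

No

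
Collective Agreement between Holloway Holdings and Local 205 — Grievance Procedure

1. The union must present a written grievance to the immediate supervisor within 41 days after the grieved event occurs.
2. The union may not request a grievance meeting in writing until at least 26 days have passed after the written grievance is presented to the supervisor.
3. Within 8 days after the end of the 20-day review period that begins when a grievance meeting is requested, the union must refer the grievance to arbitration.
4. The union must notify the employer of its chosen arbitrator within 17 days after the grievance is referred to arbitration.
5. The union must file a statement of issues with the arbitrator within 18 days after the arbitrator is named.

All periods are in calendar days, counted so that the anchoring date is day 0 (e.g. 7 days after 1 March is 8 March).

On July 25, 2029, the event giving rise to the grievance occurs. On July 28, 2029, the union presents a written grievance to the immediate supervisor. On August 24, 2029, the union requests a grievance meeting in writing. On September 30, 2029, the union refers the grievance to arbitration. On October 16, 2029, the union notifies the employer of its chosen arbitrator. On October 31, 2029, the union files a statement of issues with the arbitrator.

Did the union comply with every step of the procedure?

Step 1: 41 days after July 25, 2029 (when the grieved event occurs) is September 4, 2029; July 28, 2029 is within that limit.
Step 2: the earliest permitted date is 26 days after July 28, 2029 (when the written grievance is presented to the supervisor), i.e. August 23, 2029; August 24, 2029 is on or after that date.
Step 3: 8 days after September 13, 2029 (end of the 20-day review period, which began when a grievance meeting is requested on August 24, 2029) is September 21, 2029; done September 30, 2029 — 9 days late.
The procedure was therefore not followed at step 3.

No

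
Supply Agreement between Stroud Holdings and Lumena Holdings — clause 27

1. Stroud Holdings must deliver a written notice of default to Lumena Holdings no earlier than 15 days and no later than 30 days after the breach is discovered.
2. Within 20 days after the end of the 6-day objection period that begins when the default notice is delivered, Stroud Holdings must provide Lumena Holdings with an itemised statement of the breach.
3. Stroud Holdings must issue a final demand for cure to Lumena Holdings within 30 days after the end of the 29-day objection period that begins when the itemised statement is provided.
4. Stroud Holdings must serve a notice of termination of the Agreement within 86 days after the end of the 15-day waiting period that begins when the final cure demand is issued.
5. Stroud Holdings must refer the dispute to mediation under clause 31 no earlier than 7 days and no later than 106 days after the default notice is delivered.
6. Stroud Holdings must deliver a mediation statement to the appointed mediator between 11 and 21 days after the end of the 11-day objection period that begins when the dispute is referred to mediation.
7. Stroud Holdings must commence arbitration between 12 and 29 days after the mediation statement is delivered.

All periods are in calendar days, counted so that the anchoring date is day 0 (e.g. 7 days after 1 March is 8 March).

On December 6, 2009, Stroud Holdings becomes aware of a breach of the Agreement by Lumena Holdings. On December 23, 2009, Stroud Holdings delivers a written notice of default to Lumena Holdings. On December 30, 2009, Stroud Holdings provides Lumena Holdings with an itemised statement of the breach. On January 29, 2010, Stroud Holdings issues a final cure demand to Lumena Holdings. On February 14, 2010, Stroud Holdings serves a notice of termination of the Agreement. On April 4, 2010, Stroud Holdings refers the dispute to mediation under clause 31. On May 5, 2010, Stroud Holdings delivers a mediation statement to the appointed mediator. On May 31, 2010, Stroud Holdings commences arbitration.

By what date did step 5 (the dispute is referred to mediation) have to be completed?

April 8, 2010

Step 5 runs from December 23, 2009, when the default notice is delivered. The window is 7–106 days after December 23, 2009; it closes on April 8, 2010.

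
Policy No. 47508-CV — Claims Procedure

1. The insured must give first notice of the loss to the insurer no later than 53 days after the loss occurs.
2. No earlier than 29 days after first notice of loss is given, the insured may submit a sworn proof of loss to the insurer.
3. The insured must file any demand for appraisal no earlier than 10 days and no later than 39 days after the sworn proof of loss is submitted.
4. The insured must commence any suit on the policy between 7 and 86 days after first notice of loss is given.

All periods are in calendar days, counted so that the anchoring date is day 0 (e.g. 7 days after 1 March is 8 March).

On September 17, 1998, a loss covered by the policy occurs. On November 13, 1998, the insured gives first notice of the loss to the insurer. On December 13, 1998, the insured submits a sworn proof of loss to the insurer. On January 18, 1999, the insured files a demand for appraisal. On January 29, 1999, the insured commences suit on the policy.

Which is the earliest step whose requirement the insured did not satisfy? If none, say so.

Step 1

Step 1 — counting 53 days from September 17, 1998 (when the loss occurs) gives a deadline of November 9, 1998; done November 13, 1998 — 4 days late.
Later steps need not be reached.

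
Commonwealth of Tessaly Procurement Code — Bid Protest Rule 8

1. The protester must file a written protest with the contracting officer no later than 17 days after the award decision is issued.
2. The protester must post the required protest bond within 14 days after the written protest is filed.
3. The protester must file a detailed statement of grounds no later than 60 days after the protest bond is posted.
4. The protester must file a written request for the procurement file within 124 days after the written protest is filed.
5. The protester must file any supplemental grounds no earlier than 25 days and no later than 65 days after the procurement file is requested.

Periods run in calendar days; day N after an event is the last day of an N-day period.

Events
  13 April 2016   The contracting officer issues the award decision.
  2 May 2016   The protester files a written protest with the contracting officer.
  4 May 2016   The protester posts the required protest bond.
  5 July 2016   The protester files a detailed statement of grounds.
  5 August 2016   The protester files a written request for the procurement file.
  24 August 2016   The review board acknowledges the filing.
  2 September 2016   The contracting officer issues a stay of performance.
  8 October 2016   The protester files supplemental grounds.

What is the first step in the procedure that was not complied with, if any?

Step 1

Step 1: 17 days after 13 April 2016 (when the award decision is issued) is 30 April 2016; not done until 2 May 2016, 2 days after the deadline.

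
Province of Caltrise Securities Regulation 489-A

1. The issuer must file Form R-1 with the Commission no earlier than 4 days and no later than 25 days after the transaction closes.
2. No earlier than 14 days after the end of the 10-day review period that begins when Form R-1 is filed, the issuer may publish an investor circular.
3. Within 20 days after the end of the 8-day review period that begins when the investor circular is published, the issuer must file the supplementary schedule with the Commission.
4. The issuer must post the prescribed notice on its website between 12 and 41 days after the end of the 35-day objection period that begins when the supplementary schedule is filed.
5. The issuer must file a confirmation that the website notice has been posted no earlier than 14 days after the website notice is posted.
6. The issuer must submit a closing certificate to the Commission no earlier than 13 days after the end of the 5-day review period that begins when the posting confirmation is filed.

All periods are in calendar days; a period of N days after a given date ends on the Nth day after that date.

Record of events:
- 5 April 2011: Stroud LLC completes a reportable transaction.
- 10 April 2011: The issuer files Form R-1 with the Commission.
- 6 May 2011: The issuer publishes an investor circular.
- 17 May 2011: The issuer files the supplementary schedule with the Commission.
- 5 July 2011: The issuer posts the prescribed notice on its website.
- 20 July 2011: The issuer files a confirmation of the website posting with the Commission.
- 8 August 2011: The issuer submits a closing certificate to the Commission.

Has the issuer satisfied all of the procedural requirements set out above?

Step 1: the window is 4–25 days after 5 April 2011 (when the transaction closes), so 9 April 2011 through 30 April 2011; 10 April 2011 falls inside that range.
Step 2: the earliest permitted date is 14 days after 20 April 2011 (end of the 10-day review period, which began when Form R-1 is filed on 10 April 2011), i.e. 4 May 2011; done 6 May 2011 — permitted.
Step 3: 20 days after 14 May 2011 (end of the 8-day review period, which began when the investor circular is published on 6 May 2011) is 3 June 2011; completed 17 May 2011, before the deadline.
Step 4: the window is 12–41 days after 21 June 2011 (end of the 35-day objection period, which began when the supplementary schedule is filed on 17 May 2011), so 3 July 2011 through 1 August 2011; 5 July 2011 falls inside that range.
Step 5: the earliest permitted date is 14 days after 5 July 2011 (when the website notice is posted), i.e. 19 July 2011; done 20 July 2011 — permitted.
Step 6: the earliest permitted date is 13 days after 25 July 2011 (end of the 5-day review period, which began when the posting confirmation is filed on 20 July 2011), i.e. 7 August 2011; 8 August 2011 is on or after that date.

Yes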